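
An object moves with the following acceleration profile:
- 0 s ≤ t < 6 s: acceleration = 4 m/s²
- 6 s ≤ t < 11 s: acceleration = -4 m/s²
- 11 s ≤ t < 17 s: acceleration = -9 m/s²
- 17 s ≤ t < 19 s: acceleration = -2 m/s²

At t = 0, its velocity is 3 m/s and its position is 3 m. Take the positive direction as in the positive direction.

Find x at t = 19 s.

On each constant-a segment, Δv = aΔt and Δx = v₀Δt + ½aΔt²; chain segment to segment.
0–6 s: v starts 3 m/s; Δx = 3·6 + ½·4·6² = 90 m; v ends 27 m/s.
6–11 s: v starts 27 m/s; Δx = 27·5 + ½·-4·5² = 85 m; v ends 7 m/s.
11–17 s: v starts 7 m/s; Δx = 7·6 + ½·-9·6² = -120 m; v ends -47 m/s.
17–19 s: v starts -47 m/s; Δx = -47·2 + ½·-2·2² = -98 m; v ends -51 m/s.
x(19) = 3 + Σ Δx = -40 m.

-40 m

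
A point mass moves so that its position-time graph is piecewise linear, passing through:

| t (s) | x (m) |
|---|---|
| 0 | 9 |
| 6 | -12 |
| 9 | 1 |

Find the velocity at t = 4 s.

Velocity is the slope of the x-t graph on 0–6 s: (-12 − 9)/(6 − 0) = -3.5 m/s.

-3.5 m/s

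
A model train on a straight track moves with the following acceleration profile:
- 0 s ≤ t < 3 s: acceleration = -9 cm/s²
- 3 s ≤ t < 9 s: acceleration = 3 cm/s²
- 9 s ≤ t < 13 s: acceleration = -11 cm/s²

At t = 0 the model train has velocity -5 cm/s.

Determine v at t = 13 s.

-58 cm/s

Δv equals the area under the a-t graph; then v = v₀ + Δv.
0–3 s: -9 × 3 = -27 cm/s
3–9 s: 3 × 6 = 18 cm/s
9–13 s: -11 × 4 = -44 cm/s
Δv = -53 cm/s, so v(13) = -5 + (-53) = -58 cm/s.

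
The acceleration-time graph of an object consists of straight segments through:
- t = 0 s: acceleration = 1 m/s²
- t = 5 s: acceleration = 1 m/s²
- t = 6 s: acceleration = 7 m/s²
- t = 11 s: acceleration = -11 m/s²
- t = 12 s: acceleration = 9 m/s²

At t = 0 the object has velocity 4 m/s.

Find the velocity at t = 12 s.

2 m/s

Δv equals the area under the a-t graph; then v = v₀ + Δv.
0–5 s: 1 × 5 = 5 m/s
5–6 s: ½(1 + 7)(1) = 4 m/s
6–11 s: ½(7 + -11)(5) = -10 m/s
11–12 s: ½(-11 + 9)(1) = -1 m/s
Δv = -2 m/s, so v(12) = 4 + (-2) = 2 m/s.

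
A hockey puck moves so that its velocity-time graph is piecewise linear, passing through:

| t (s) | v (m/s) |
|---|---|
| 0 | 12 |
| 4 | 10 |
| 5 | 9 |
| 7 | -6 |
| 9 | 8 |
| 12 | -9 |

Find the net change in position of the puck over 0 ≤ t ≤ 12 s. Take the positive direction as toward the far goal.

57 m

Net displacement equals the area under the velocity-time graph (areas below the axis count negative).
0–4 s: ½(12 + 10)(4) = 44 m
4–5 s: ½(10 + 9)(1) = 9.5 m
5–7 s: ½(9 + -6)(2) = 3 m
7–9 s: ½(-6 + 8)(2) = 2 m
9–12 s: ½(8 + -9)(3) = -1.5 m
Net displacement = 57 m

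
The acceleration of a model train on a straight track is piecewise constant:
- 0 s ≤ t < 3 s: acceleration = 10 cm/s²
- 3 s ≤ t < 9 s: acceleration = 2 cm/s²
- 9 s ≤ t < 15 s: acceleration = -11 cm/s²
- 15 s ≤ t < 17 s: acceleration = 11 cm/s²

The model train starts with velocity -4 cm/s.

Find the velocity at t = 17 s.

Δv equals the area under the a-t graph; then v = v₀ + Δv.
0–3 s: 10 × 3 = 30 cm/s
3–9 s: 2 × 6 = 12 cm/s
9–15 s: -11 × 6 = -66 cm/s
15–17 s: 11 × 2 = 22 cm/s
Δv = -2 cm/s, so v(17) = -4 + (-2) = -6 cm/s.

-6 cm/s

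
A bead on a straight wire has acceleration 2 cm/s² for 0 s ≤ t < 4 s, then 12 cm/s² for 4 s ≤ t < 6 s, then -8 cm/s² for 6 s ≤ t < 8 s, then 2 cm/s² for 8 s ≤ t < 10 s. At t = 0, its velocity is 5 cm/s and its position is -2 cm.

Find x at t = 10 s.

188 cm

On each constant-a segment, Δv = aΔt and Δx = v₀Δt + ½aΔt²; chain segment to segment.
0–4 s: v starts 5 cm/s; Δx = 5·4 + ½·2·4² = 36 cm; v ends 13 cm/s.
4–6 s: v starts 13 cm/s; Δx = 13·2 + ½·12·2² = 50 cm; v ends 37 cm/s.
6–8 s: v starts 37 cm/s; Δx = 37·2 + ½·-8·2² = 58 cm; v ends 21 cm/s.
8–10 s: v starts 21 cm/s; Δx = 21·2 + ½·2·2² = 46 cm; v ends 25 cm/s.
x(10) = -2 + Σ Δx = 188 cm.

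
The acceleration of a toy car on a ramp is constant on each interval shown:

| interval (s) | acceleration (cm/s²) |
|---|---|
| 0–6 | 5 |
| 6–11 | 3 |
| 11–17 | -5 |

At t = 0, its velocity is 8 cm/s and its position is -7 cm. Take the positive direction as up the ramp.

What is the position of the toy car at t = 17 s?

586.5 cm

On each constant-a segment, Δv = aΔt and Δx = v₀Δt + ½aΔt²; chain segment to segment.
0–6 s: v starts 8 cm/s; Δx = 8·6 + ½·5·6² = 138 cm; v ends 38 cm/s.
6–11 s: v starts 38 cm/s; Δx = 38·5 + ½·3·5² = 227.5 cm; v ends 53 cm/s.
11–17 s: v starts 53 cm/s; Δx = 53·6 + ½·-5·6² = 228 cm; v ends 23 cm/s.
x(17) = -7 + Σ Δx = 586.5 cm.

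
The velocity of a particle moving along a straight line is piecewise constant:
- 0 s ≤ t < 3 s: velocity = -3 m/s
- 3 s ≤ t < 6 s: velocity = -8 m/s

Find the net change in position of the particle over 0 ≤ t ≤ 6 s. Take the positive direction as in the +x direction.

Net displacement equals the area under the velocity-time graph (areas below the axis count negative).
0–3 s: -3 × 3 = -9 m
3–6 s: -8 × 3 = -24 m
Net displacement = -33 m

-33 m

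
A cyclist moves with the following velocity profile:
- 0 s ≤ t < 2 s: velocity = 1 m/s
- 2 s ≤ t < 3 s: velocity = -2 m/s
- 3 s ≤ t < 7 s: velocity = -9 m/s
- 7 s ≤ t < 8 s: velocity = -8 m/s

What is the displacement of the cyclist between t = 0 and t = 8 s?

Displacement is the signed area under the v-t curve.
0–2 s: 1 × 2 = 2 m
2–3 s: -2 × 1 = -2 m
3–7 s: -9 × 4 = -36 m
7–8 s: -8 × 1 = -8 m
Net displacement = -44 m

-44 m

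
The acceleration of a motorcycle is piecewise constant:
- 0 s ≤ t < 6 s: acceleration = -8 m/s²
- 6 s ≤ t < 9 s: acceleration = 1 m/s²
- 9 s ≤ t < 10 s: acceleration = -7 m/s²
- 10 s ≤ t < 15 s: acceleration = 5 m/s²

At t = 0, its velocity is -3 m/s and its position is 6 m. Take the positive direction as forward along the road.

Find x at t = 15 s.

On each constant-a segment, Δv = aΔt and Δx = v₀Δt + ½aΔt²; chain segment to segment.
0–6 s: v starts -3 m/s; Δx = -3·6 + ½·-8·6² = -162 m; v ends -51 m/s.
6–9 s: v starts -51 m/s; Δx = -51·3 + ½·1·3² = -148.5 m; v ends -48 m/s.
9–10 s: v starts -48 m/s; Δx = -48·1 + ½·-7·1² = -51.5 m; v ends -55 m/s.
10–15 s: v starts -55 m/s; Δx = -55·5 + ½·5·5² = -212.5 m; v ends -30 m/s.
x(15) = 6 + Σ Δx = -568.5 m.

-568.5 m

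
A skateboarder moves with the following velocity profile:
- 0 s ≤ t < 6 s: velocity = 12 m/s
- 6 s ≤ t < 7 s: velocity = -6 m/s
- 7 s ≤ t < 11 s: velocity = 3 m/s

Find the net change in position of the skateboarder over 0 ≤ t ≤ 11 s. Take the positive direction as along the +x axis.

78 m

Displacement is the signed area under the v-t curve.
0–6 s: 12 × 6 = 72 m
6–7 s: -6 × 1 = -6 m
7–11 s: 3 × 4 = 12 m
Net displacement = 78 m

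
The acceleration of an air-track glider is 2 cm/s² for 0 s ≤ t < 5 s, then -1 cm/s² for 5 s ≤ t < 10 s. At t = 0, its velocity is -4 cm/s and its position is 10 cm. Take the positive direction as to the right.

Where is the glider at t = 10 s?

32.5 cm

On each constant-a segment, Δv = aΔt and Δx = v₀Δt + ½aΔt²; chain segment to segment.
0–5 s: v starts -4 cm/s; Δx = -4·5 + ½·2·5² = 5 cm; v ends 6 cm/s.
5–10 s: v starts 6 cm/s; Δx = 6·5 + ½·-1·5² = 17.5 cm; v ends 1 cm/s.
x(10) = 10 + Σ Δx = 32.5 cm.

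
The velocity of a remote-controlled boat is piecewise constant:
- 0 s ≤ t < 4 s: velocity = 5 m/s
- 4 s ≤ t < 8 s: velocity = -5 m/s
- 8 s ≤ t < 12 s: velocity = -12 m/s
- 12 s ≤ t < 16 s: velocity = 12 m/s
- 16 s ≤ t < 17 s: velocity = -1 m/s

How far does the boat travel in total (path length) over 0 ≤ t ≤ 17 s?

Total distance travelled is ∫|v| dt — sum the magnitudes of each area piece.
0–4 s: |5| × 4 = 20 m
4–8 s: |-5| × 4 = 20 m
8–12 s: |-12| × 4 = 48 m
12–16 s: |12| × 4 = 48 m
16–17 s: |-1| × 1 = 1 m
Total distance = 137 m

137 m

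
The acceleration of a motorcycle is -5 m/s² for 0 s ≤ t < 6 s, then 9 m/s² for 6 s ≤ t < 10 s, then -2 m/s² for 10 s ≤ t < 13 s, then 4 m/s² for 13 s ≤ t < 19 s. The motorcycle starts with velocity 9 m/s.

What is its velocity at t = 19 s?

33 m/s

Δv equals the area under the a-t graph; then v = v₀ + Δv.
0–6 s: -5 × 6 = -30 m/s
6–10 s: 9 × 4 = 36 m/s
10–13 s: -2 × 3 = -6 m/s
13–19 s: 4 × 6 = 24 m/s
Δv = 24 m/s, so v(19) = 9 + (24) = 33 m/s.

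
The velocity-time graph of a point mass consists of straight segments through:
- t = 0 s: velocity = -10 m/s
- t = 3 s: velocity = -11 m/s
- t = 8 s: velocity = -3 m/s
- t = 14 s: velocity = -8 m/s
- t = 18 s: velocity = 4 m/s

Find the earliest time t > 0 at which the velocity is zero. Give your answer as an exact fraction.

t = 50/3 s

v changes sign on 14–18 s (from -8 to 4); the graph is linear there, so v = 0 at t = 14 + (8)·(18 − 14)/(4 − -8) = 50/3 s.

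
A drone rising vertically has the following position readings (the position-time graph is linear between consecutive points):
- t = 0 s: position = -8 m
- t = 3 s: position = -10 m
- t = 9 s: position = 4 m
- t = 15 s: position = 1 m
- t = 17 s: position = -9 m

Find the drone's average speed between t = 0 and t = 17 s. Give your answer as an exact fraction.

29/17 m/s

Average speed = (total path length)/(elapsed time); on a piecewise-linear x-t graph the path length is Σ|Δx|.
0–3 s: |Δx| = |-10 − -8| = 2 m
3–9 s: |Δx| = |4 − -10| = 14 m
9–15 s: |Δx| = |1 − 4| = 3 m
15–17 s: |Δx| = |-9 − 1| = 10 m
Total path = 29 m; average speed = 29/17 = 29/17 m/s.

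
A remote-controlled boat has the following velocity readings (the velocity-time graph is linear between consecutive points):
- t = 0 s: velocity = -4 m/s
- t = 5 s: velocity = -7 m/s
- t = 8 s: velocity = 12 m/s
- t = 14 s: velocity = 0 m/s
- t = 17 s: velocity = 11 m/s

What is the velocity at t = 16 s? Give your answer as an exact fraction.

On 14–17 s the graph is linear from 0 to 11 m/s: v(16) = 0 + (11 − 0)·(16 − 14)/(17 − 14) = 22/3 m/s.

22/3 m/s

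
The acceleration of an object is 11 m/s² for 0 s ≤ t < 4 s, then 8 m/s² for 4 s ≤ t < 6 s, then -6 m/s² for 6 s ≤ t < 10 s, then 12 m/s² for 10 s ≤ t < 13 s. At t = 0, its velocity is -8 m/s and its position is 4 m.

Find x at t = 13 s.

446 m

On each constant-a segment, Δv = aΔt and Δx = v₀Δt + ½aΔt²; chain segment to segment.
0–4 s: v starts -8 m/s; Δx = -8·4 + ½·11·4² = 56 m; v ends 36 m/s.
4–6 s: v starts 36 m/s; Δx = 36·2 + ½·8·2² = 88 m; v ends 52 m/s.
6–10 s: v starts 52 m/s; Δx = 52·4 + ½·-6·4² = 160 m; v ends 28 m/s.
10–13 s: v starts 28 m/s; Δx = 28·3 + ½·12·3² = 138 m; v ends 64 m/s.
x(13) = 4 + Σ Δx = 446 m.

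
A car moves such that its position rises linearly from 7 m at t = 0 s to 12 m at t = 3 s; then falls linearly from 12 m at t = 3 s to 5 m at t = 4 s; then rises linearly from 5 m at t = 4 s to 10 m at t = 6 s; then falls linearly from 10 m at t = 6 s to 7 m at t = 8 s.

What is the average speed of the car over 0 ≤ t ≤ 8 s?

Average speed = (total path length)/(elapsed time); on a piecewise-linear x-t graph the path length is Σ|Δx|.
0–3 s: |Δx| = |12 − 7| = 5 m
3–4 s: |Δx| = |5 − 12| = 7 m
4–6 s: |Δx| = |10 − 5| = 5 m
6–8 s: |Δx| = |7 − 10| = 3 m
Total path = 20 m; average speed = 20/8 = 2.5 m/s.

2.5 m/s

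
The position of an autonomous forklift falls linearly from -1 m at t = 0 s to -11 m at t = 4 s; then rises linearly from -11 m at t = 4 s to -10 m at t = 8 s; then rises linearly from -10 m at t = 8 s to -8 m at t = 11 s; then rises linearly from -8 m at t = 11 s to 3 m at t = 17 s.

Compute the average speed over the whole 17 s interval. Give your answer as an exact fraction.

24/17 m/s

Average speed = (total path length)/(elapsed time); on a piecewise-linear x-t graph the path length is Σ|Δx|.
0–4 s: |Δx| = |-11 − -1| = 10 m
4–8 s: |Δx| = |-10 − -11| = 1 m
8–11 s: |Δx| = |-8 − -10| = 2 m
11–17 s: |Δx| = |3 − -8| = 11 m
Total path = 24 m; average speed = 24/17 = 24/17 m/s.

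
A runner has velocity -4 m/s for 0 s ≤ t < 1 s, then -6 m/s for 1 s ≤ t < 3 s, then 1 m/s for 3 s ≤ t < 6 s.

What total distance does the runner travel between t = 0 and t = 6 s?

Distance (not displacement) is the total path length: add the absolute areas under v-t.
0–1 s: |-4| × 1 = 4 m
1–3 s: |-6| × 2 = 12 m
3–6 s: |1| × 3 = 3 m
Total distance = 19 m

19 m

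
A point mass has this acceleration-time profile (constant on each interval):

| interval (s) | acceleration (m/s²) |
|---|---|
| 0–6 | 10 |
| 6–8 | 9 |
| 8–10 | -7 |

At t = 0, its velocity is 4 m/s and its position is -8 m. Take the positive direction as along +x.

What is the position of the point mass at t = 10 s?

On each constant-a segment, Δv = aΔt and Δx = v₀Δt + ½aΔt²; chain segment to segment.
0–6 s: v starts 4 m/s; Δx = 4·6 + ½·10·6² = 204 m; v ends 64 m/s.
6–8 s: v starts 64 m/s; Δx = 64·2 + ½·9·2² = 146 m; v ends 82 m/s.
8–10 s: v starts 82 m/s; Δx = 82·2 + ½·-7·2² = 150 m; v ends 68 m/s.
x(10) = -8 + Σ Δx = 492 m.

492 m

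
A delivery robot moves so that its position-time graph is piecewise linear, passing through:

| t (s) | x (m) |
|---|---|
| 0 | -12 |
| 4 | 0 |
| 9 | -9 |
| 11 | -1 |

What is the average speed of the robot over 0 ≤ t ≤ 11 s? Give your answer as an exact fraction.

29/11 m/s

Average speed = (total path length)/(elapsed time); on a piecewise-linear x-t graph the path length is Σ|Δx|.
0–4 s: |Δx| = |0 − -12| = 12 m
4–9 s: |Δx| = |-9 − 0| = 9 m
9–11 s: |Δx| = |-1 − -9| = 8 m
Total path = 29 m; average speed = 29/11 = 29/11 m/s.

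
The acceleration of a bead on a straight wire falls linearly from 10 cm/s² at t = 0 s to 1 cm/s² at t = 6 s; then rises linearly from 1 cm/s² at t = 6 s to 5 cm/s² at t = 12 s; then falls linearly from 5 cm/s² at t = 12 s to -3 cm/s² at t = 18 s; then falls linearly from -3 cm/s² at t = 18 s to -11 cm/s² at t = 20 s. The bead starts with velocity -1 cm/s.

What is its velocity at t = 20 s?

42 cm/s

Δv equals the area under the a-t graph; then v = v₀ + Δv.
0–6 s: ½(10 + 1)(6) = 33 cm/s
6–12 s: ½(1 + 5)(6) = 18 cm/s
12–18 s: ½(5 + -3)(6) = 6 cm/s
18–20 s: ½(-3 + -11)(2) = -14 cm/s
Δv = 43 cm/s, so v(20) = -1 + (43) = 42 cm/s.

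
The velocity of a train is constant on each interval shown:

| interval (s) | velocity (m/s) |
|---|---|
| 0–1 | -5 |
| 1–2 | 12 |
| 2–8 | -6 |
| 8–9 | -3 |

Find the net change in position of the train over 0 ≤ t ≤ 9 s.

Net displacement equals the area under the velocity-time graph (areas below the axis count negative).
0–1 s: -5 × 1 = -5 m
1–2 s: 12 × 1 = 12 m
2–8 s: -6 × 6 = -36 m
8–9 s: -3 × 1 = -3 m
Net displacement = -32 m

-32 m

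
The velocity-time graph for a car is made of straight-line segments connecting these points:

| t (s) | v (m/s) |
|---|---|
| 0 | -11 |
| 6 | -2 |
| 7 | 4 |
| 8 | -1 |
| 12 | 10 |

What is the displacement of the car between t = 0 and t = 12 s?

-18.5 m

Net displacement equals the area under the velocity-time graph (areas below the axis count negative).
0–6 s: ½(-11 + -2)(6) = -39 m
6–7 s: ½(-2 + 4)(1) = 1 m
7–8 s: ½(4 + -1)(1) = 1.5 m
8–12 s: ½(-1 + 10)(4) = 18 m
Net displacement = -18.5 m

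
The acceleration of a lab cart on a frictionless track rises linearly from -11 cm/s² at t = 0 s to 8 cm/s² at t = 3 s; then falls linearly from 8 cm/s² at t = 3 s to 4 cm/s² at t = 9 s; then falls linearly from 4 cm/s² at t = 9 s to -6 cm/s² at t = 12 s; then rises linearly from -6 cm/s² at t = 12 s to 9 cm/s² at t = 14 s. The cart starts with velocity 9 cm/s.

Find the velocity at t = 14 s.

Δv equals the area under the a-t graph; then v = v₀ + Δv.
0–3 s: ½(-11 + 8)(3) = -4.5 cm/s
3–9 s: ½(8 + 4)(6) = 36 cm/s
9–12 s: ½(4 + -6)(3) = -3 cm/s
12–14 s: ½(-6 + 9)(2) = 3 cm/s
Δv = 31.5 cm/s, so v(14) = 9 + (31.5) = 40.5 cm/s.

40.5 cm/s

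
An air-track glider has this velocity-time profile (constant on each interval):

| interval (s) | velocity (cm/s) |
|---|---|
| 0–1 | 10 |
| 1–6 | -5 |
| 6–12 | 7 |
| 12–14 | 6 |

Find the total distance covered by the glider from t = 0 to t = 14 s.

89 cm

Distance (not displacement) is the total path length: add the absolute areas under v-t.
0–1 s: |10| × 1 = 10 cm
1–6 s: |-5| × 5 = 25 cm
6–12 s: |7| × 6 = 42 cm
12–14 s: |6| × 2 = 12 cm
Total distance = 89 cm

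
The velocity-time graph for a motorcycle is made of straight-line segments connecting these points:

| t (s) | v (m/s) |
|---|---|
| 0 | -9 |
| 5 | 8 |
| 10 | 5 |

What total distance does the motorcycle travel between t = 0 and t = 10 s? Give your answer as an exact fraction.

915/17 m

Distance (not displacement) is the total path length: add the absolute areas under v-t.
0–5 s: v = 0 at t = 45/17 s; triangle areas 405/34 + 160/17 = 725/34 m
5–10 s: |½(8 + 5)(5)| = 32.5 m
Total distance = 915/17 m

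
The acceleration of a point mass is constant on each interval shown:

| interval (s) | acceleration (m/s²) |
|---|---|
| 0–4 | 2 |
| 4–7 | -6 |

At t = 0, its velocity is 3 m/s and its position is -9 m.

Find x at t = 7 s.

25 m

On each constant-a segment, Δv = aΔt and Δx = v₀Δt + ½aΔt²; chain segment to segment.
0–4 s: v starts 3 m/s; Δx = 3·4 + ½·2·4² = 28 m; v ends 11 m/s.
4–7 s: v starts 11 m/s; Δx = 11·3 + ½·-6·3² = 6 m; v ends -7 m/s.
x(7) = -9 + Σ Δx = 25 m.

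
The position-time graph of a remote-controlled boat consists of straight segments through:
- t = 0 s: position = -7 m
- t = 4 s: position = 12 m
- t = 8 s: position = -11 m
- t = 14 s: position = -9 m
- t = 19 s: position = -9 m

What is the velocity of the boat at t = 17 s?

Velocity is the slope of the x-t graph on 14–19 s: (-9 − -9)/(19 − 14) = 0 m/s.

0 m/s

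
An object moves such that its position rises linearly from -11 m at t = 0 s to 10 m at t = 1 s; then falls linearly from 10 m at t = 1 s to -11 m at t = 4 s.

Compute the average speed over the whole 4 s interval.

10.5 m/s

Average speed = (total path length)/(elapsed time); on a piecewise-linear x-t graph the path length is Σ|Δx|.
0–1 s: |Δx| = |10 − -11| = 21 m
1–4 s: |Δx| = |-11 − 10| = 21 m
Total path = 42 m; average speed = 42/4 = 10.5 m/s.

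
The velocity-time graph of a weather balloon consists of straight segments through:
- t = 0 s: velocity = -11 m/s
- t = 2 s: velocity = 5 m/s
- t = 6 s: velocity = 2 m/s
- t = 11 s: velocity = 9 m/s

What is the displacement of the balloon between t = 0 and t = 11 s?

35.5 m

Net displacement equals the area under the velocity-time graph (areas below the axis count negative).
0–2 s: ½(-11 + 5)(2) = -6 m
2–6 s: ½(5 + 2)(4) = 14 m
6–11 s: ½(2 + 9)(5) = 27.5 m
Net displacement = 35.5 m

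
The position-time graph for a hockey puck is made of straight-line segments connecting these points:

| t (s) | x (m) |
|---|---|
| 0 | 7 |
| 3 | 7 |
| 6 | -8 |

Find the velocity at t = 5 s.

Velocity is the slope of the x-t graph on 3–6 s: (-8 − 7)/(6 − 3) = -5 m/s.

-5 m/s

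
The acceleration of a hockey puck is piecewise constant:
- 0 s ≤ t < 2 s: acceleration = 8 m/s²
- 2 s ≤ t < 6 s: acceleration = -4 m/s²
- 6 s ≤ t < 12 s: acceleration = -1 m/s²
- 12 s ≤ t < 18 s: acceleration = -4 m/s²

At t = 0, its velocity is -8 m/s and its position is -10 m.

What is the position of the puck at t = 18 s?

On each constant-a segment, Δv = aΔt and Δx = v₀Δt + ½aΔt²; chain segment to segment.
0–2 s: v starts -8 m/s; Δx = -8·2 + ½·8·2² = 0 m; v ends 8 m/s.
2–6 s: v starts 8 m/s; Δx = 8·4 + ½·-4·4² = 0 m; v ends -8 m/s.
6–12 s: v starts -8 m/s; Δx = -8·6 + ½·-1·6² = -66 m; v ends -14 m/s.
12–18 s: v starts -14 m/s; Δx = -14·6 + ½·-4·6² = -156 m; v ends -38 m/s.
x(18) = -10 + Σ Δx = -232 m.

-232 m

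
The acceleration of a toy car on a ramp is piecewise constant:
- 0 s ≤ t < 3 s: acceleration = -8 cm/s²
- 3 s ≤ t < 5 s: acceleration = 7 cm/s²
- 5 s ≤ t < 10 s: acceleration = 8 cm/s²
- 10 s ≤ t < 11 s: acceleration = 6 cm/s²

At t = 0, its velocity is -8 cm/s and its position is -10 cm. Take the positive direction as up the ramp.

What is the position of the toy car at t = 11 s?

-85 cm

On each constant-a segment, Δv = aΔt and Δx = v₀Δt + ½aΔt²; chain segment to segment.
0–3 s: v starts -8 cm/s; Δx = -8·3 + ½·-8·3² = -60 cm; v ends -32 cm/s.
3–5 s: v starts -32 cm/s; Δx = -32·2 + ½·7·2² = -50 cm; v ends -18 cm/s.
5–10 s: v starts -18 cm/s; Δx = -18·5 + ½·8·5² = 10 cm; v ends 22 cm/s.
10–11 s: v starts 22 cm/s; Δx = 22·1 + ½·6·1² = 25 cm; v ends 28 cm/s.
x(11) = -10 + Σ Δx = -85 cm.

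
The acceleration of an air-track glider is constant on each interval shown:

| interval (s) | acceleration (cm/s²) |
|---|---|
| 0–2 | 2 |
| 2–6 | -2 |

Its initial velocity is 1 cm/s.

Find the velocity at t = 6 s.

-3 cm/s

Δv equals the area under the a-t graph; then v = v₀ + Δv.
0–2 s: 2 × 2 = 4 cm/s
2–6 s: -2 × 4 = -8 cm/s
Δv = -4 cm/s, so v(6) = 1 + (-4) = -3 cm/s.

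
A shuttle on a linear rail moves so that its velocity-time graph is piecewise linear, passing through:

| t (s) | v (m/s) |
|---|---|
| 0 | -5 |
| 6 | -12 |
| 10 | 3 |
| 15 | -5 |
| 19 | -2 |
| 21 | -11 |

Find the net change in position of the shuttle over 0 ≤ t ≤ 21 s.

-101 m

Displacement is the signed area under the v-t curve.
0–6 s: ½(-5 + -12)(6) = -51 m
6–10 s: ½(-12 + 3)(4) = -18 m
10–15 s: ½(3 + -5)(5) = -5 m
15–19 s: ½(-5 + -2)(4) = -14 m
19–21 s: ½(-2 + -11)(2) = -13 m
Net displacement = -101 m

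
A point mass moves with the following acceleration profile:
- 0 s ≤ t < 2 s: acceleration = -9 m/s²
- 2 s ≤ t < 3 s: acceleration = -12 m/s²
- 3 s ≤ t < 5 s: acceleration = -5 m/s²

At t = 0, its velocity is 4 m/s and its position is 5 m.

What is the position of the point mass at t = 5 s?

On each constant-a segment, Δv = aΔt and Δx = v₀Δt + ½aΔt²; chain segment to segment.
0–2 s: v starts 4 m/s; Δx = 4·2 + ½·-9·2² = -10 m; v ends -14 m/s.
2–3 s: v starts -14 m/s; Δx = -14·1 + ½·-12·1² = -20 m; v ends -26 m/s.
3–5 s: v starts -26 m/s; Δx = -26·2 + ½·-5·2² = -62 m; v ends -36 m/s.
x(5) = 5 + Σ Δx = -87 m.

-87 m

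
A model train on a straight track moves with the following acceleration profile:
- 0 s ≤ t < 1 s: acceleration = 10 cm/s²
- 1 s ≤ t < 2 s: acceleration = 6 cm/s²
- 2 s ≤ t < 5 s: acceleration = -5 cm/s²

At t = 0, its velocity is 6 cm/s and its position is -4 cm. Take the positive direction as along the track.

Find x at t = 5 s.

69.5 cm

On each constant-a segment, Δv = aΔt and Δx = v₀Δt + ½aΔt²; chain segment to segment.
0–1 s: v starts 6 cm/s; Δx = 6·1 + ½·10·1² = 11 cm; v ends 16 cm/s.
1–2 s: v starts 16 cm/s; Δx = 16·1 + ½·6·1² = 19 cm; v ends 22 cm/s.
2–5 s: v starts 22 cm/s; Δx = 22·3 + ½·-5·3² = 43.5 cm; v ends 7 cm/s.
x(5) = -4 + Σ Δx = 69.5 cm.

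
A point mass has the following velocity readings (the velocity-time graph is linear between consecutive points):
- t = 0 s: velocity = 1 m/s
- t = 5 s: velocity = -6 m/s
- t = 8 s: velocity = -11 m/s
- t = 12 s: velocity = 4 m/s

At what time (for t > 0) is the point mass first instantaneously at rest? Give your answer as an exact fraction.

v changes sign on 0–5 s (from 1 to -6); the graph is linear there, so v = 0 at t = 0 + (-1)·(5 − 0)/(-6 − 1) = 5/7 s.

t = 5/7 s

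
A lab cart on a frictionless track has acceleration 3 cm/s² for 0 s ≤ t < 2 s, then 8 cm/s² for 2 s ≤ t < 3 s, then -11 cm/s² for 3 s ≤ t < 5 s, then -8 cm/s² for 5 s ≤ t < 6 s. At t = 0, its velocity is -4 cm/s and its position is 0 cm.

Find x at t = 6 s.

On each constant-a segment, Δv = aΔt and Δx = v₀Δt + ½aΔt²; chain segment to segment.
0–2 s: v starts -4 cm/s; Δx = -4·2 + ½·3·2² = -2 cm; v ends 2 cm/s.
2–3 s: v starts 2 cm/s; Δx = 2·1 + ½·8·1² = 6 cm; v ends 10 cm/s.
3–5 s: v starts 10 cm/s; Δx = 10·2 + ½·-11·2² = -2 cm; v ends -12 cm/s.
5–6 s: v starts -12 cm/s; Δx = -12·1 + ½·-8·1² = -16 cm; v ends -20 cm/s.
x(6) = 0 + Σ Δx = -14 cm.

-14 cm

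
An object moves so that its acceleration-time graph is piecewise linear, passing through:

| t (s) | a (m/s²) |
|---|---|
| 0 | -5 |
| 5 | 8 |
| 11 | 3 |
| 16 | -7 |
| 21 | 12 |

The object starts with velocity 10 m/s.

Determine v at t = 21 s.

53 m/s

Δv equals the area under the a-t graph; then v = v₀ + Δv.
0–5 s: ½(-5 + 8)(5) = 7.5 m/s
5–11 s: ½(8 + 3)(6) = 33 m/s
11–16 s: ½(3 + -7)(5) = -10 m/s
16–21 s: ½(-7 + 12)(5) = 12.5 m/s
Δv = 43 m/s, so v(21) = 10 + (43) = 53 m/s.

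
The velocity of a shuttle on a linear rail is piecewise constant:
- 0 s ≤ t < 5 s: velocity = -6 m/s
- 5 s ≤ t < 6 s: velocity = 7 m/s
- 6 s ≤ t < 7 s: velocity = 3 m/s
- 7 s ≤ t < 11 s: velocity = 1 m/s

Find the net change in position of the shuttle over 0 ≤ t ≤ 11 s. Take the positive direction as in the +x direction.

Net displacement equals the area under the velocity-time graph (areas below the axis count negative).
0–5 s: -6 × 5 = -30 m
5–6 s: 7 × 1 = 7 m
6–7 s: 3 × 1 = 3 m
7–11 s: 1 × 4 = 4 m
Net displacement = -16 m

-16 m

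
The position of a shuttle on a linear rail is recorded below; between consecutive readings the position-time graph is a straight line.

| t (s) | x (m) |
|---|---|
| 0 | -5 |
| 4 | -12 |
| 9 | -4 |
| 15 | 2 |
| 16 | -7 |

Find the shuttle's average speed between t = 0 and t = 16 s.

Average speed = (total path length)/(elapsed time); on a piecewise-linear x-t graph the path length is Σ|Δx|.
0–4 s: |Δx| = |-12 − -5| = 7 m
4–9 s: |Δx| = |-4 − -12| = 8 m
9–15 s: |Δx| = |2 − -4| = 6 m
15–16 s: |Δx| = |-7 − 2| = 9 m
Total path = 30 m; average speed = 30/16 = 1.875 m/s.

1.875 m/s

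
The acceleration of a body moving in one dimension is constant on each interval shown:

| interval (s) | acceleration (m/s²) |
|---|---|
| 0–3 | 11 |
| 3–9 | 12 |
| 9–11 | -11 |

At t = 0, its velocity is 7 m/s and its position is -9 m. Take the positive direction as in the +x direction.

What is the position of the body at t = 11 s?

On each constant-a segment, Δv = aΔt and Δx = v₀Δt + ½aΔt²; chain segment to segment.
0–3 s: v starts 7 m/s; Δx = 7·3 + ½·11·3² = 70.5 m; v ends 40 m/s.
3–9 s: v starts 40 m/s; Δx = 40·6 + ½·12·6² = 456 m; v ends 112 m/s.
9–11 s: v starts 112 m/s; Δx = 112·2 + ½·-11·2² = 202 m; v ends 90 m/s.
x(11) = -9 + Σ Δx = 719.5 m.

719.5 m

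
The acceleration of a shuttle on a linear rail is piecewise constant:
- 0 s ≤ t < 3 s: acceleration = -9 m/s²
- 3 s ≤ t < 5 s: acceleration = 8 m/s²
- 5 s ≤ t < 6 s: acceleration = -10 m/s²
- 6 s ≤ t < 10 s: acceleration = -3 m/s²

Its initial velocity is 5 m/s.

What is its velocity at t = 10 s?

-28 m/s

Δv equals the area under the a-t graph; then v = v₀ + Δv.
0–3 s: -9 × 3 = -27 m/s
3–5 s: 8 × 2 = 16 m/s
5–6 s: -10 × 1 = -10 m/s
6–10 s: -3 × 4 = -12 m/s
Δv = -33 m/s, so v(10) = 5 + (-33) = -28 m/s.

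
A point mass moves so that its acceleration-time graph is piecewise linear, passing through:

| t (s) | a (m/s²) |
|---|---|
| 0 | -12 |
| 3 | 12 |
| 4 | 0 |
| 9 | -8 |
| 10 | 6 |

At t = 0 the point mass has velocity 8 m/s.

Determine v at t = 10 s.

-7 m/s

Δv equals the area under the a-t graph; then v = v₀ + Δv.
0–3 s: ½(-12 + 12)(3) = 0 m/s
3–4 s: ½(12 + 0)(1) = 6 m/s
4–9 s: ½(0 + -8)(5) = -20 m/s
9–10 s: ½(-8 + 6)(1) = -1 m/s
Δv = -15 m/s, so v(10) = 8 + (-15) = -7 m/s.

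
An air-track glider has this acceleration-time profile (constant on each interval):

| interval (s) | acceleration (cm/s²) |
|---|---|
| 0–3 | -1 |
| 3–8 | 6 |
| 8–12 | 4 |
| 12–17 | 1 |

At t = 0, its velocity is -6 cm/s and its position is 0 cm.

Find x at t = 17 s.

321 cm

On each constant-a segment, Δv = aΔt and Δx = v₀Δt + ½aΔt²; chain segment to segment.
0–3 s: v starts -6 cm/s; Δx = -6·3 + ½·-1·3² = -22.5 cm; v ends -9 cm/s.
3–8 s: v starts -9 cm/s; Δx = -9·5 + ½·6·5² = 30 cm; v ends 21 cm/s.
8–12 s: v starts 21 cm/s; Δx = 21·4 + ½·4·4² = 116 cm; v ends 37 cm/s.
12–17 s: v starts 37 cm/s; Δx = 37·5 + ½·1·5² = 197.5 cm; v ends 42 cm/s.
x(17) = 0 + Σ Δx = 321 cm.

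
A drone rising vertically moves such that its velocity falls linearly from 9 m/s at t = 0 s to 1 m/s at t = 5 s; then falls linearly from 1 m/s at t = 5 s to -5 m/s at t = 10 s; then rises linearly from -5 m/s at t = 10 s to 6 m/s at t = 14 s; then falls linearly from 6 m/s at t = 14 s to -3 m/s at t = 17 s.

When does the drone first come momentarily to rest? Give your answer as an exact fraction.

t = 35/6 s

v changes sign on 5–10 s (from 1 to -5); the graph is linear there, so v = 0 at t = 5 + (-1)·(10 − 5)/(-5 − 1) = 35/6 s.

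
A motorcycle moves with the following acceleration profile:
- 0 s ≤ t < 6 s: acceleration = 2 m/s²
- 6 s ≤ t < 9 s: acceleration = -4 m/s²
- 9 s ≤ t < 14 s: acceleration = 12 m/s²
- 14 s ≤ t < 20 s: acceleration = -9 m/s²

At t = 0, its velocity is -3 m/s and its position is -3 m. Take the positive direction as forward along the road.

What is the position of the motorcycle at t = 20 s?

339 m

On each constant-a segment, Δv = aΔt and Δx = v₀Δt + ½aΔt²; chain segment to segment.
0–6 s: v starts -3 m/s; Δx = -3·6 + ½·2·6² = 18 m; v ends 9 m/s.
6–9 s: v starts 9 m/s; Δx = 9·3 + ½·-4·3² = 9 m; v ends -3 m/s.
9–14 s: v starts -3 m/s; Δx = -3·5 + ½·12·5² = 135 m; v ends 57 m/s.
14–20 s: v starts 57 m/s; Δx = 57·6 + ½·-9·6² = 180 m; v ends 3 m/s.
x(20) = -3 + Σ Δx = 339 m.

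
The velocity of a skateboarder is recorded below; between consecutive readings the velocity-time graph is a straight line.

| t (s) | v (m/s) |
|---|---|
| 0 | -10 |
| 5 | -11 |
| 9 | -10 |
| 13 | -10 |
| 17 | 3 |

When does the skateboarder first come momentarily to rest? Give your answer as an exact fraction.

v changes sign on 13–17 s (from -10 to 3); the graph is linear there, so v = 0 at t = 13 + (10)·(17 − 13)/(3 − -10) = 209/13 s.

t = 209/13 s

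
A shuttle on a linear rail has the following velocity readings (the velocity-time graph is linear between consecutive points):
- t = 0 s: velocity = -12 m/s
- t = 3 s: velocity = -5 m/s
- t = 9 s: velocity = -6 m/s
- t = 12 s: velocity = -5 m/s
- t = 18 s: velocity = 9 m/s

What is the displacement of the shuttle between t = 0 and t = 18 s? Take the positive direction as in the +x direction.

-63 m

Net displacement equals the area under the velocity-time graph (areas below the axis count negative).
0–3 s: ½(-12 + -5)(3) = -25.5 m
3–9 s: ½(-5 + -6)(6) = -33 m
9–12 s: ½(-6 + -5)(3) = -16.5 m
12–18 s: ½(-5 + 9)(6) = 12 m
Net displacement = -63 m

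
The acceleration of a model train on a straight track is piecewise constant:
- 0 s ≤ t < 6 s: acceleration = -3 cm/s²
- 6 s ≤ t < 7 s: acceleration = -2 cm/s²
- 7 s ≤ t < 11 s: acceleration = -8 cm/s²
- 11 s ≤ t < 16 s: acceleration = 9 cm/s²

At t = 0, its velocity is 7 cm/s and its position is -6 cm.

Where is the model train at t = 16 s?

On each constant-a segment, Δv = aΔt and Δx = v₀Δt + ½aΔt²; chain segment to segment.
0–6 s: v starts 7 cm/s; Δx = 7·6 + ½·-3·6² = -12 cm; v ends -11 cm/s.
6–7 s: v starts -11 cm/s; Δx = -11·1 + ½·-2·1² = -12 cm; v ends -13 cm/s.
7–11 s: v starts -13 cm/s; Δx = -13·4 + ½·-8·4² = -116 cm; v ends -45 cm/s.
11–16 s: v starts -45 cm/s; Δx = -45·5 + ½·9·5² = -112.5 cm; v ends 0 cm/s.
x(16) = -6 + Σ Δx = -258.5 cm.

-258.5 cm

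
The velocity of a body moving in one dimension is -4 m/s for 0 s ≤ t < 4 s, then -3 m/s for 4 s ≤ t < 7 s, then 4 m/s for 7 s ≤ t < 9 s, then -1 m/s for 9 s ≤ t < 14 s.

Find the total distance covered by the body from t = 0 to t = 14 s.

38 m

Total distance travelled is ∫|v| dt — sum the magnitudes of each area piece.
0–4 s: |-4| × 4 = 16 m
4–7 s: |-3| × 3 = 9 m
7–9 s: |4| × 2 = 8 m
9–14 s: |-1| × 5 = 5 m
Total distance = 38 m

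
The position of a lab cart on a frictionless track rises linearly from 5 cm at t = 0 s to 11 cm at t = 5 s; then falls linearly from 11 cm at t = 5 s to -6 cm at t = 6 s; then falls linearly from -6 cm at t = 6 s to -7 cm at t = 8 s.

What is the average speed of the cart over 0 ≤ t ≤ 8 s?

3 cm/s

Average speed = (total path length)/(elapsed time); on a piecewise-linear x-t graph the path length is Σ|Δx|.
0–5 s: |Δx| = |11 − 5| = 6 cm
5–6 s: |Δx| = |-6 − 11| = 17 cm
6–8 s: |Δx| = |-7 − -6| = 1 cm
Total path = 24 cm; average speed = 24/8 = 3 cm/s.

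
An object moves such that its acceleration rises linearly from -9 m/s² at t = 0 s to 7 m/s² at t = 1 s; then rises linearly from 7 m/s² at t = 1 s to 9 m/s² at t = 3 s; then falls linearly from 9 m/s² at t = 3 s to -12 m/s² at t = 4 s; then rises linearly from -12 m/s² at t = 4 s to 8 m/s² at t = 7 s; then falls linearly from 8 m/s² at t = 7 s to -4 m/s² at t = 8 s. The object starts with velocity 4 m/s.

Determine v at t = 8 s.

13.5 m/s

Δv equals the area under the a-t graph; then v = v₀ + Δv.
0–1 s: ½(-9 + 7)(1) = -1 m/s
1–3 s: ½(7 + 9)(2) = 16 m/s
3–4 s: ½(9 + -12)(1) = -1.5 m/s
4–7 s: ½(-12 + 8)(3) = -6 m/s
7–8 s: ½(8 + -4)(1) = 2 m/s
Δv = 9.5 m/s, so v(8) = 4 + (9.5) = 13.5 m/s.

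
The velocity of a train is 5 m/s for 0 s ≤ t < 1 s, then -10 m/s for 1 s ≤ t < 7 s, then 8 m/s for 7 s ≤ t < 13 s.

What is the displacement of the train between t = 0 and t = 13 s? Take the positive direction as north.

-7 m

Displacement is the signed area under the v-t curve.
0–1 s: 5 × 1 = 5 m
1–7 s: -10 × 6 = -60 m
7–13 s: 8 × 6 = 48 m
Net displacement = -7 m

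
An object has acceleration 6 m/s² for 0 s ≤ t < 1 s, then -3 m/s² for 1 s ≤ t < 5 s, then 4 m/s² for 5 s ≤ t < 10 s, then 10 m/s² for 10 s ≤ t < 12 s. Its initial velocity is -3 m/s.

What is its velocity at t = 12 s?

Δv equals the area under the a-t graph; then v = v₀ + Δv.
0–1 s: 6 × 1 = 6 m/s
1–5 s: -3 × 4 = -12 m/s
5–10 s: 4 × 5 = 20 m/s
10–12 s: 10 × 2 = 20 m/s
Δv = 34 m/s, so v(12) = -3 + (34) = 31 m/s.

31 m/s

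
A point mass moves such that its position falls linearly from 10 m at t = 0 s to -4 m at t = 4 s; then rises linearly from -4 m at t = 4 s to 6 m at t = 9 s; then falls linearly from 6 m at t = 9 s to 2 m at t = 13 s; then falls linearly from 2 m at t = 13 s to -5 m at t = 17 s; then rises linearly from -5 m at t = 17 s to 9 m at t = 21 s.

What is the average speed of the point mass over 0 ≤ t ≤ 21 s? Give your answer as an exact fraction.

7/3 m/s

Average speed = (total path length)/(elapsed time); on a piecewise-linear x-t graph the path length is Σ|Δx|.
0–4 s: |Δx| = |-4 − 10| = 14 m
4–9 s: |Δx| = |6 − -4| = 10 m
9–13 s: |Δx| = |2 − 6| = 4 m
13–17 s: |Δx| = |-5 − 2| = 7 m
17–21 s: |Δx| = |9 − -5| = 14 m
Total path = 49 m; average speed = 49/21 = 7/3 m/s.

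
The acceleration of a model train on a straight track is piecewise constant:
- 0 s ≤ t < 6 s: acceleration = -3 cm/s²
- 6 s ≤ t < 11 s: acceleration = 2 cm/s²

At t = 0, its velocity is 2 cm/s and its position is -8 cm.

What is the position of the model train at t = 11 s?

-105 cm

On each constant-a segment, Δv = aΔt and Δx = v₀Δt + ½aΔt²; chain segment to segment.
0–6 s: v starts 2 cm/s; Δx = 2·6 + ½·-3·6² = -42 cm; v ends -16 cm/s.
6–11 s: v starts -16 cm/s; Δx = -16·5 + ½·2·5² = -55 cm; v ends -6 cm/s.
x(11) = -8 + Σ Δx = -105 cm.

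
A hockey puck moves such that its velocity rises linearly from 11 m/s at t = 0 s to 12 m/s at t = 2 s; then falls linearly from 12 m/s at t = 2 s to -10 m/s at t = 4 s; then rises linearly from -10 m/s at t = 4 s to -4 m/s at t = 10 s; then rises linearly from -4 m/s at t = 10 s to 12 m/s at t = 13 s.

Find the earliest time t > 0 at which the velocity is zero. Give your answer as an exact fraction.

v changes sign on 2–4 s (from 12 to -10); the graph is linear there, so v = 0 at t = 2 + (-12)·(4 − 2)/(-10 − 12) = 34/11 s.

t = 34/11 s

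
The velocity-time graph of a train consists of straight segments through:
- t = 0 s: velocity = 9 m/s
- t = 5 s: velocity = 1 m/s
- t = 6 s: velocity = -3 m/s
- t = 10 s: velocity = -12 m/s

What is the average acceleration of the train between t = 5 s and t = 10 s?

-2.6 m/s²

Average acceleration = Δv/Δt = (-12 − 1)/(10 − 5) = -2.6 m/s².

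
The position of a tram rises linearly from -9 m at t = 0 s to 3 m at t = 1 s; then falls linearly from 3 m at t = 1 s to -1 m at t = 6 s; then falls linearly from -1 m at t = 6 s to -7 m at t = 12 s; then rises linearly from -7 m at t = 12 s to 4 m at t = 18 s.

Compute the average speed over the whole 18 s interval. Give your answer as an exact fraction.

Average speed = (total path length)/(elapsed time); on a piecewise-linear x-t graph the path length is Σ|Δx|.
0–1 s: |Δx| = |3 − -9| = 12 m
1–6 s: |Δx| = |-1 − 3| = 4 m
6–12 s: |Δx| = |-7 − -1| = 6 m
12–18 s: |Δx| = |4 − -7| = 11 m
Total path = 33 m; average speed = 33/18 = 11/6 m/s.

11/6 m/s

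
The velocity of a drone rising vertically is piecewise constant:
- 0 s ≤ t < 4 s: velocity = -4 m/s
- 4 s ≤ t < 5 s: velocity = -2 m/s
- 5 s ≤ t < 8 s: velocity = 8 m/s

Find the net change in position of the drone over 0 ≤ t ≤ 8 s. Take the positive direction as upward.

6 m

Net displacement equals the area under the velocity-time graph (areas below the axis count negative).
0–4 s: -4 × 4 = -16 m
4–5 s: -2 × 1 = -2 m
5–8 s: 8 × 3 = 24 m
Net displacement = 6 m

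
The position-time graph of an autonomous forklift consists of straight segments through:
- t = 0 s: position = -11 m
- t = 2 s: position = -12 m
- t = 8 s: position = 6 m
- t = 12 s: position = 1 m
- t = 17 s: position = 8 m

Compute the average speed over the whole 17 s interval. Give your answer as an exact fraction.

31/17 m/s

Average speed = (total path length)/(elapsed time); on a piecewise-linear x-t graph the path length is Σ|Δx|.
0–2 s: |Δx| = |-12 − -11| = 1 m
2–8 s: |Δx| = |6 − -12| = 18 m
8–12 s: |Δx| = |1 − 6| = 5 m
12–17 s: |Δx| = |8 − 1| = 7 m
Total path = 31 m; average speed = 31/17 = 31/17 m/s.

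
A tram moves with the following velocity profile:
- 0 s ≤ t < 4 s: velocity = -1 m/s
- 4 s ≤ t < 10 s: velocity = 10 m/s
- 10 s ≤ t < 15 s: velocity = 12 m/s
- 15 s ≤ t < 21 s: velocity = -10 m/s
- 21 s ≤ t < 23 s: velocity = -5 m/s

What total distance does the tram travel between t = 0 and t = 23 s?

Total distance travelled is ∫|v| dt — sum the magnitudes of each area piece.
0–4 s: |-1| × 4 = 4 m
4–10 s: |10| × 6 = 60 m
10–15 s: |12| × 5 = 60 m
15–21 s: |-10| × 6 = 60 m
21–23 s: |-5| × 2 = 10 m
Total distance = 194 m

194 m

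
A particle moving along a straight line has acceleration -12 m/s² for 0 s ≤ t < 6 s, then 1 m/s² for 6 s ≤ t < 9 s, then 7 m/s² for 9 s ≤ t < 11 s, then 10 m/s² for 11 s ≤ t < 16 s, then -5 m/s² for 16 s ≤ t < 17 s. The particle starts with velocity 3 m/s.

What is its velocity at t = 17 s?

Δv equals the area under the a-t graph; then v = v₀ + Δv.
0–6 s: -12 × 6 = -72 m/s
6–9 s: 1 × 3 = 3 m/s
9–11 s: 7 × 2 = 14 m/s
11–16 s: 10 × 5 = 50 m/s
16–17 s: -5 × 1 = -5 m/s
Δv = -10 m/s, so v(17) = 3 + (-10) = -7 m/s.

-7 m/s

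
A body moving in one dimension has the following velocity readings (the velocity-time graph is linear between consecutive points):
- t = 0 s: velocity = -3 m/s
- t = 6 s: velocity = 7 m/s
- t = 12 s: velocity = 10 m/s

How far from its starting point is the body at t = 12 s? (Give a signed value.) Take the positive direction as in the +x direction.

Net displacement equals the area under the velocity-time graph (areas below the axis count negative).
0–6 s: ½(-3 + 7)(6) = 12 m
6–12 s: ½(7 + 10)(6) = 51 m
Net displacement = 63 m

63 m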